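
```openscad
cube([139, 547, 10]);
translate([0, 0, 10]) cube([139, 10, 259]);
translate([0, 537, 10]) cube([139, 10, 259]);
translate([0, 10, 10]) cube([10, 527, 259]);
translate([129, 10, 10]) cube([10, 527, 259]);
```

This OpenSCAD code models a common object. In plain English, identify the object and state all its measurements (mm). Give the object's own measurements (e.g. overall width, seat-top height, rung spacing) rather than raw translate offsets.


An open-topped rectangular box: outside dimensions 139×547×269 mm, with a uniform wall and base thickness of 10 mm. The base is a full 139×547 slab on the floor; four walls sit on top of the base. The front and back walls (the −y and +y sides) span the full width; the two side walls fit between them.


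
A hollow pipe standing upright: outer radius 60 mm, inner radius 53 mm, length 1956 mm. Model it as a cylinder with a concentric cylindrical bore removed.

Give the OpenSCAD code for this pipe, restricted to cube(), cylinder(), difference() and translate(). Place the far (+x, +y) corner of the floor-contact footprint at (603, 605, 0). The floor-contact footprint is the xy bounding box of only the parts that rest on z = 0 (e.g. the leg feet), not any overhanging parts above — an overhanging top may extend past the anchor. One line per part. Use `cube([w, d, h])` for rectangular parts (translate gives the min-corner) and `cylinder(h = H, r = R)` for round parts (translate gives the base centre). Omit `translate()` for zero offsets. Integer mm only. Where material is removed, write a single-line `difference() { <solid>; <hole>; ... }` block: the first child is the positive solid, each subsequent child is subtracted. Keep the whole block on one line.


difference() { translate([543, 545, 0]) cylinder(h = 1956, r = 60); translate([543, 545, 0]) cylinder(h = 1956, r = 53); }


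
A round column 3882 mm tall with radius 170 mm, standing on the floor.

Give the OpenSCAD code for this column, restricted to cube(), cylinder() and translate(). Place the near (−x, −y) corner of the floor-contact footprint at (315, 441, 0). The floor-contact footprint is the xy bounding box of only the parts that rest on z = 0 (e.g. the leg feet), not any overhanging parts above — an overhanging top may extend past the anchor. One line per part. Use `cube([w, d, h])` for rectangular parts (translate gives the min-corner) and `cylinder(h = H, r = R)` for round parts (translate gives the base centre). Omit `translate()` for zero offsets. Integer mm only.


translate([485, 611, 0]) cylinder(h = 3882, r = 170);


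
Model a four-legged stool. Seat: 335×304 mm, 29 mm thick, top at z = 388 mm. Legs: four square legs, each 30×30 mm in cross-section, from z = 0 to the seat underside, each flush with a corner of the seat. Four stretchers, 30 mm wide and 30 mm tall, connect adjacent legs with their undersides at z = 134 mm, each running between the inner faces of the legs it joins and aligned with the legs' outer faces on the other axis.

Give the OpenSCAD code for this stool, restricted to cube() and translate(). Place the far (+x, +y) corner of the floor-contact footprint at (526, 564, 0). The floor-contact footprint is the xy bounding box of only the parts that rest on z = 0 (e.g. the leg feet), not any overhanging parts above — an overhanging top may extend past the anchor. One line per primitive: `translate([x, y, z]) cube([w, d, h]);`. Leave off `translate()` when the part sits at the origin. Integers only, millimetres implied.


translate([191, 260, 359]) cube([335, 304, 29]);
translate([191, 260, 0]) cube([30, 30, 359]);
translate([496, 260, 0]) cube([30, 30, 359]);
translate([191, 534, 0]) cube([30, 30, 359]);
translate([496, 534, 0]) cube([30, 30, 359]);
translate([221, 260, 134]) cube([275, 30, 30]);
translate([221, 534, 134]) cube([275, 30, 30]);
translate([191, 290, 134]) cube([30, 244, 30]);
translate([496, 290, 134]) cube([30, 244, 30]);


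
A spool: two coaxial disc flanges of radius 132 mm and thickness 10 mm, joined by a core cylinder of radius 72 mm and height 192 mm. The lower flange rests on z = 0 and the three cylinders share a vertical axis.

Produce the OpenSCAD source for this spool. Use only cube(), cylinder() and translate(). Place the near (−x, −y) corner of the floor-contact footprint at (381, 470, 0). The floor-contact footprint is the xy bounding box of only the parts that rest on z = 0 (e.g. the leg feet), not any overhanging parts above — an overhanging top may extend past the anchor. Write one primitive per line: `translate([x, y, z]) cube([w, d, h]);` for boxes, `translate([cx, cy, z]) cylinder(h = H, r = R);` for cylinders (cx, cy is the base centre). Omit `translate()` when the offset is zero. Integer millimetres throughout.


translate([513, 602, 0]) cylinder(h = 10, r = 132);
translate([513, 602, 10]) cylinder(h = 192, r = 72);
translate([513, 602, 202]) cylinder(h = 10, r = 132);


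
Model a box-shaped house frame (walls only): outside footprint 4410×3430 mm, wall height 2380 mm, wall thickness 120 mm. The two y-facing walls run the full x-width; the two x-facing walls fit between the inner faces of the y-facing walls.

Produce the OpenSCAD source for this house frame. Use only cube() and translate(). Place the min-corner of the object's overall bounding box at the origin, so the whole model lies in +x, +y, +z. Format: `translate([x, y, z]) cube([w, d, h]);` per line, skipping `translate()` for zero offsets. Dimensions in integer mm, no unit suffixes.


cube([4410, 120, 2380]);
translate([0, 3310, 0]) cube([4410, 120, 2380]);
translate([0, 120, 0]) cube([120, 3190, 2380]);
translate([4290, 120, 0]) cube([120, 3190, 2380]);


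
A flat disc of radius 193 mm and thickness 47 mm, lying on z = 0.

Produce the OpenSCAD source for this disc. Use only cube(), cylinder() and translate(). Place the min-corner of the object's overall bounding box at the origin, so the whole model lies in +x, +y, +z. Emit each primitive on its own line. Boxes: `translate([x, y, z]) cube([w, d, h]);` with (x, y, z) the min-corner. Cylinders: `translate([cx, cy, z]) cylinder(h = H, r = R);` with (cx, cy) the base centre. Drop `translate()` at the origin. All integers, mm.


translate([193, 193, 0]) cylinder(h = 47, r = 193);


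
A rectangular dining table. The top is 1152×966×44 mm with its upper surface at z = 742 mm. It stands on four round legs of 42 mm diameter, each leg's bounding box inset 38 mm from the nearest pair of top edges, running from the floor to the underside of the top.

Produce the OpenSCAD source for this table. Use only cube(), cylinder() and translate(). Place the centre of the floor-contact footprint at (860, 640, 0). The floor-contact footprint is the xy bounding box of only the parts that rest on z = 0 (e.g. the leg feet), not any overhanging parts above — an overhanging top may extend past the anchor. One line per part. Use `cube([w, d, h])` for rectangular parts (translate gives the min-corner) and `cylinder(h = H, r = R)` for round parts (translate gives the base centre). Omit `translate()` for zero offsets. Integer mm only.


// leg_h = 742 - 44 = 698
translate([284, 157, 698]) cube([1152, 966, 44]);
translate([343, 216, 0]) cylinder(h = 698, r = 21);
translate([1377, 216, 0]) cylinder(h = 698, r = 21);
translate([343, 1064, 0]) cylinder(h = 698, r = 21);
translate([1377, 1064, 0]) cylinder(h = 698, r = 21);


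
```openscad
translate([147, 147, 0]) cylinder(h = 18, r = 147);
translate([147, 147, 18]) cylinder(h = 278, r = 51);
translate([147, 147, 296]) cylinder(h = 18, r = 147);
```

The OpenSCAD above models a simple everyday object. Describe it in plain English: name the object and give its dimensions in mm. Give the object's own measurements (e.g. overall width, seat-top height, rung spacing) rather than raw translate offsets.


A spool: two coaxial disc flanges of radius 147 mm and thickness 18 mm, joined by a core cylinder of radius 51 mm and height 278 mm. The lower flange rests on z = 0 and the three cylinders share a vertical axis.


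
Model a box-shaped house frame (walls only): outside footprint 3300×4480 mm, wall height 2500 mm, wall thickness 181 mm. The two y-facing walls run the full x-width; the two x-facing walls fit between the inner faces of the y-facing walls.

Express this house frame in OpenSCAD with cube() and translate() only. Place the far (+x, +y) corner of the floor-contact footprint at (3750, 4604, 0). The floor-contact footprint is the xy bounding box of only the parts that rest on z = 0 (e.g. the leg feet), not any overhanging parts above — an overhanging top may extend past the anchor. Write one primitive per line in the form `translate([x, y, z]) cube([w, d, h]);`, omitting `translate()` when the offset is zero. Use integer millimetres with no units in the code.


translate([450, 124, 0]) cube([3300, 181, 2500]);
translate([450, 4423, 0]) cube([3300, 181, 2500]);
translate([450, 305, 0]) cube([181, 4118, 2500]);
translate([3569, 305, 0]) cube([181, 4118, 2500]);


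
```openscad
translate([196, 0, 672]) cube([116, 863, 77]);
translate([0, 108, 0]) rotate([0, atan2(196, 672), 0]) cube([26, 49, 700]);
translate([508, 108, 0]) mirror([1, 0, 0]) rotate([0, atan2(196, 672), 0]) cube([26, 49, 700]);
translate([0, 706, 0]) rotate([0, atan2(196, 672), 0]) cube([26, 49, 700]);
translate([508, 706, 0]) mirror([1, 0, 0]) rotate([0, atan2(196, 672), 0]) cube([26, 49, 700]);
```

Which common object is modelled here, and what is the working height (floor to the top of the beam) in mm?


A sawhorse. The overall height is 749 mm.

A beam across two mirrored pairs of raked legs — a sawhorse. The beam's underside is at z = 672 (matching the legs' vertical rise in atan2(196, 672)) and the beam is 77 mm tall, so its top is at 672 + 77 = 749 mm. The raked legs top out at the beam's underside, so that is the highest point.


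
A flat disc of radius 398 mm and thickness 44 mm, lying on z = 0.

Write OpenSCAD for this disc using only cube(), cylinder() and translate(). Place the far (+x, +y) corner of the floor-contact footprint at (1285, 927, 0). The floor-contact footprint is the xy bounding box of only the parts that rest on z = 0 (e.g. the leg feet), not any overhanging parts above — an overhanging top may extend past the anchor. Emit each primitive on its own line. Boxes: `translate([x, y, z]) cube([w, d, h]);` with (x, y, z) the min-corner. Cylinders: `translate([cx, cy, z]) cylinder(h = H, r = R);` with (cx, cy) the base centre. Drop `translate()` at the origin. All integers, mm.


translate([887, 529, 0]) cylinder(h = 44, r = 398);


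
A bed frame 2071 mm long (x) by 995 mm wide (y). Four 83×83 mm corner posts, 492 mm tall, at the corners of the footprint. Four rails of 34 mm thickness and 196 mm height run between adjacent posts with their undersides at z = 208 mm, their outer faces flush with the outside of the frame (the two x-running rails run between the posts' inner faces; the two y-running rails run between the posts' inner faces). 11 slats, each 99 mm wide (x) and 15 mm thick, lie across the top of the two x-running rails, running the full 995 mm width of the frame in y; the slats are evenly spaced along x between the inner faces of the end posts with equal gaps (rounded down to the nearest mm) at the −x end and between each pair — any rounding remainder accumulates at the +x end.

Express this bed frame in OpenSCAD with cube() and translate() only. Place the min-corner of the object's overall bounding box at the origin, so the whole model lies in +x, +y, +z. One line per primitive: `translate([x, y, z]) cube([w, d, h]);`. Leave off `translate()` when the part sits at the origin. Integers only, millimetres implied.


// slat z = rail_z + rail_h = 208 + 196 = 404
// slat gap = ⌊(1905 − 11·99) / 12⌋ = 68
cube([83, 83, 492]);
translate([0, 912, 0]) cube([83, 83, 492]);
translate([1988, 0, 0]) cube([83, 83, 492]);
translate([1988, 912, 0]) cube([83, 83, 492]);
translate([83, 0, 208]) cube([1905, 34, 196]);
translate([83, 961, 208]) cube([1905, 34, 196]);
translate([0, 83, 208]) cube([34, 829, 196]);
translate([2037, 83, 208]) cube([34, 829, 196]);
translate([151, 0, 404]) cube([99, 995, 15]);
translate([318, 0, 404]) cube([99, 995, 15]);
translate([485, 0, 404]) cube([99, 995, 15]);
translate([652, 0, 404]) cube([99, 995, 15]);
translate([819, 0, 404]) cube([99, 995, 15]);
translate([986, 0, 404]) cube([99, 995, 15]);
translate([1153, 0, 404]) cube([99, 995, 15]);
translate([1320, 0, 404]) cube([99, 995, 15]);
translate([1487, 0, 404]) cube([99, 995, 15]);
translate([1654, 0, 404]) cube([99, 995, 15]);
translate([1821, 0, 404]) cube([99, 995, 15]);


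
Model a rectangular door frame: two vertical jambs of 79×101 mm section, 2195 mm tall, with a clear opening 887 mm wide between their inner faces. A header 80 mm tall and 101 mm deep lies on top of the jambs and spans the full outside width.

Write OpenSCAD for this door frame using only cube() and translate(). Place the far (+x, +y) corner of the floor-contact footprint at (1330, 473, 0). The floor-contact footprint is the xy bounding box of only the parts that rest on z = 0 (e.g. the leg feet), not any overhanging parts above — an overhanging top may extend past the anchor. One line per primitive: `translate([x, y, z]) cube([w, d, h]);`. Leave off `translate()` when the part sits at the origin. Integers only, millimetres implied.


translate([285, 372, 0]) cube([79, 101, 2195]);
translate([1251, 372, 0]) cube([79, 101, 2195]);
translate([285, 372, 2195]) cube([1045, 101, 80]);


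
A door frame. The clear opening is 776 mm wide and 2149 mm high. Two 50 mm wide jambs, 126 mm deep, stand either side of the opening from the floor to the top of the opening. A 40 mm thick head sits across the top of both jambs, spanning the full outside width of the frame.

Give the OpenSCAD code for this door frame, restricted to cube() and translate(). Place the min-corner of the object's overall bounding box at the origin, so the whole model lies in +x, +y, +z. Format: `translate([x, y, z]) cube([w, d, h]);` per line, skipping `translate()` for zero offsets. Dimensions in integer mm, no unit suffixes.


cube([50, 126, 2149]);
translate([826, 0, 0]) cube([50, 126, 2149]);
translate([0, 0, 2149]) cube([876, 126, 40]);


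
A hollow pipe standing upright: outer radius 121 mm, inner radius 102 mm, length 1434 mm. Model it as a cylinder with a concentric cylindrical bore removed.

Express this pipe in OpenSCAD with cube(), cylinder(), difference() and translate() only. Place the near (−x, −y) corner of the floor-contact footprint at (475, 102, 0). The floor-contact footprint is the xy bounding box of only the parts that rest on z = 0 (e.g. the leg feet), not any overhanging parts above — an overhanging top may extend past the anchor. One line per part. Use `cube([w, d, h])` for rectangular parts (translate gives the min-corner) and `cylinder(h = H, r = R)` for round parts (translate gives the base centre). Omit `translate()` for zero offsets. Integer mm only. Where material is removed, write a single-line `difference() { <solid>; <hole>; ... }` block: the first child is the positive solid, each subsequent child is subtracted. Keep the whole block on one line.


difference() { translate([596, 223, 0]) cylinder(h = 1434, r = 121); translate([596, 223, 0]) cylinder(h = 1434, r = 102); }


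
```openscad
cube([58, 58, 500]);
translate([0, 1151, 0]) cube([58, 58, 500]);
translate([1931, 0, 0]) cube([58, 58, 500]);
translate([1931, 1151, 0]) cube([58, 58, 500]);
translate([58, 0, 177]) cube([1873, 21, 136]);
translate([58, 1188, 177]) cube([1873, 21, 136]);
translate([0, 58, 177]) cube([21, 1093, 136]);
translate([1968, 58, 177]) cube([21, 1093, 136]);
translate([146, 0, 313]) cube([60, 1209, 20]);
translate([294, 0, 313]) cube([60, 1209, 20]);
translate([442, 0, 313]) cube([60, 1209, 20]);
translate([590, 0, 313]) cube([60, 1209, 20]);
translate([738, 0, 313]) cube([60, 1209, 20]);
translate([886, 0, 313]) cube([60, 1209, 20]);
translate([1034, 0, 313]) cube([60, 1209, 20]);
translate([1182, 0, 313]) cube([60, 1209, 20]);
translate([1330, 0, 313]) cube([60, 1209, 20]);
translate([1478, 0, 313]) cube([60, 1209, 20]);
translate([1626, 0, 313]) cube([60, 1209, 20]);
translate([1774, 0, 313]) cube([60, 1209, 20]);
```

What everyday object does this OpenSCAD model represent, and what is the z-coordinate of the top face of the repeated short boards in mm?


A bed frame. The slat-top height is 333 mm.

Four posts, four rails, and a row of slats — a bed frame. Slats sit on the rails at z = 177 + 136 = 313; with slat thickness 20, the top is 333 mm.


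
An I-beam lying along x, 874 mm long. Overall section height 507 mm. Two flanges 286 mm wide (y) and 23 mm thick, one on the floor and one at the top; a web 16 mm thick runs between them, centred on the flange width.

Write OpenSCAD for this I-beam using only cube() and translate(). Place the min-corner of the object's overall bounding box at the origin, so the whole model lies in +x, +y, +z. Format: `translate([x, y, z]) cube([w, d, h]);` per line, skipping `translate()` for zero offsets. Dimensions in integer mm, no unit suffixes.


cube([874, 286, 23]);
translate([0, 135, 23]) cube([874, 16, 461]);
translate([0, 0, 484]) cube([874, 286, 23]);


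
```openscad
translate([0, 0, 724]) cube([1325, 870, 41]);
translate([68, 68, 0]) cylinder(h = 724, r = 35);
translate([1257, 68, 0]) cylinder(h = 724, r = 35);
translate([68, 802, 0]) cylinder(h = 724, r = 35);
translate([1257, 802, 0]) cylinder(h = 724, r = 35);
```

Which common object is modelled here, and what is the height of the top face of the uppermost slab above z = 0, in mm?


A table. The table height is 765 mm.

A 1325×870×41 slab sits at z = 724 on four Ø70 mm round legs — a table. The top surface is at 724 + 41 = 765 mm.


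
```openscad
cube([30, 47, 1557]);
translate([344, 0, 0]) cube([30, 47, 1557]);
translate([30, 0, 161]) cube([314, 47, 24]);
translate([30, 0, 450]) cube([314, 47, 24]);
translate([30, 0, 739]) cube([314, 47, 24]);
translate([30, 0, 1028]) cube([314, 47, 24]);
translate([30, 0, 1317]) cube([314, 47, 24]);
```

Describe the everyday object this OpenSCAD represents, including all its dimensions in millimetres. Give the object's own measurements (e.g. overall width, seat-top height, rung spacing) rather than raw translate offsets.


A straight ladder. Two 30×47 mm vertical rails, 1557 mm tall, stand 374 mm apart (outside-to-outside) with their front faces coplanar on the −y side. 5 rungs, each 47 mm deep and 24 mm tall, span between the inner faces of the rails, front faces flush with the rails. The lowest rung's underside is at z = 161 mm and rungs are spaced 289 mm apart (underside to underside).


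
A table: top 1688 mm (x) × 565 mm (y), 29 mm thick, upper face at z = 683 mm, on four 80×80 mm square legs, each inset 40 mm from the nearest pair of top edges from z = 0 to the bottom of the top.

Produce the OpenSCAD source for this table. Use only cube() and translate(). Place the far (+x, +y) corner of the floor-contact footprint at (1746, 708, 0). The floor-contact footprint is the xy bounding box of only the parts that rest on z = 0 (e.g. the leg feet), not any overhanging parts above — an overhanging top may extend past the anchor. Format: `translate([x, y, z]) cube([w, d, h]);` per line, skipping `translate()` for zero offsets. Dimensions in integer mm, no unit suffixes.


// leg_h = 683 - 29 = 654
translate([98, 183, 654]) cube([1688, 565, 29]);
translate([138, 223, 0]) cube([80, 80, 654]);
translate([1666, 223, 0]) cube([80, 80, 654]);
translate([138, 628, 0]) cube([80, 80, 654]);
translate([1666, 628, 0]) cube([80, 80, 654]);


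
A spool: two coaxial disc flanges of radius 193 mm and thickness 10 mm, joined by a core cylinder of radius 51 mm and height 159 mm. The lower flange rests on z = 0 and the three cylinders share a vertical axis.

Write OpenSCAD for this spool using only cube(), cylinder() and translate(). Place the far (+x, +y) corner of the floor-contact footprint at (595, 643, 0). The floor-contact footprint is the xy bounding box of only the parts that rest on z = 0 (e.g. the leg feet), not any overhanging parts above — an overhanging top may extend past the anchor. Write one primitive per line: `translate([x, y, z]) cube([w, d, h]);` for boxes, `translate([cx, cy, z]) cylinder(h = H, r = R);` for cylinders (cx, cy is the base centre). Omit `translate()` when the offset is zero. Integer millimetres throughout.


translate([402, 450, 0]) cylinder(h = 10, r = 193);
translate([402, 450, 10]) cylinder(h = 159, r = 51);
translate([402, 450, 169]) cylinder(h = 10, r = 193);


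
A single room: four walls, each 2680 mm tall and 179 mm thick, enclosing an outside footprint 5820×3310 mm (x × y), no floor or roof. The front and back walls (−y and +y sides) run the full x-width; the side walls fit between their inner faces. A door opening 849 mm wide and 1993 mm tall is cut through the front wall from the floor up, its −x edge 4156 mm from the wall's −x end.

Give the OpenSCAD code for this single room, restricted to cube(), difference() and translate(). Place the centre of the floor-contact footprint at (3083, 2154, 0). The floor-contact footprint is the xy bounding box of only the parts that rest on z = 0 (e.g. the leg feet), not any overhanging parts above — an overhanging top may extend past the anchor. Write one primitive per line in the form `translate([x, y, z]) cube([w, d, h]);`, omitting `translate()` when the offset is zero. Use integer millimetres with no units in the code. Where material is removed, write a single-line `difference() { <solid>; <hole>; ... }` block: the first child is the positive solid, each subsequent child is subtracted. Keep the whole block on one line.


difference() { translate([173, 499, 0]) cube([5820, 179, 2680]); translate([4329, 499, 0]) cube([849, 179, 1993]); }
translate([173, 3630, 0]) cube([5820, 179, 2680]);
translate([173, 678, 0]) cube([179, 2952, 2680]);
translate([5814, 678, 0]) cube([179, 2952, 2680]);


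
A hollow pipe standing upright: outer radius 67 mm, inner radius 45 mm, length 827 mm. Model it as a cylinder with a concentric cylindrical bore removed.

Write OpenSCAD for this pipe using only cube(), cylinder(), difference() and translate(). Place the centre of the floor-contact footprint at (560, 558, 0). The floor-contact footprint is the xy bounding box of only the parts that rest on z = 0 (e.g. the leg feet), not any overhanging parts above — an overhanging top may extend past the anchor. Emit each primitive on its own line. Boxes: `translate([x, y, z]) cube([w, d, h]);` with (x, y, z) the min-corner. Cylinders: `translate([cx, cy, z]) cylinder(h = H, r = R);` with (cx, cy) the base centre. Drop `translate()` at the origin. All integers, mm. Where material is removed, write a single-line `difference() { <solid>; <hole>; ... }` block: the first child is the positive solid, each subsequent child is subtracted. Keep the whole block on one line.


difference() { translate([560, 558, 0]) cylinder(h = 827, r = 67); translate([560, 558, 0]) cylinder(h = 827, r = 45); }


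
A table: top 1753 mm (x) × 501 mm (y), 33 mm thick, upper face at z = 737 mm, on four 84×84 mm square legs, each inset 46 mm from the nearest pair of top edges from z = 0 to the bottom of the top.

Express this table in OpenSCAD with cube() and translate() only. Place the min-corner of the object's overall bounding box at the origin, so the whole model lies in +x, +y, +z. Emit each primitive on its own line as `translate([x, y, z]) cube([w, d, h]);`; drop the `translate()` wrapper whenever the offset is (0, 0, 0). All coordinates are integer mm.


translate([0, 0, 704]) cube([1753, 501, 33]);
translate([46, 46, 0]) cube([84, 84, 704]);
translate([1623, 46, 0]) cube([84, 84, 704]);
translate([46, 371, 0]) cube([84, 84, 704]);
translate([1623, 371, 0]) cube([84, 84, 704]);


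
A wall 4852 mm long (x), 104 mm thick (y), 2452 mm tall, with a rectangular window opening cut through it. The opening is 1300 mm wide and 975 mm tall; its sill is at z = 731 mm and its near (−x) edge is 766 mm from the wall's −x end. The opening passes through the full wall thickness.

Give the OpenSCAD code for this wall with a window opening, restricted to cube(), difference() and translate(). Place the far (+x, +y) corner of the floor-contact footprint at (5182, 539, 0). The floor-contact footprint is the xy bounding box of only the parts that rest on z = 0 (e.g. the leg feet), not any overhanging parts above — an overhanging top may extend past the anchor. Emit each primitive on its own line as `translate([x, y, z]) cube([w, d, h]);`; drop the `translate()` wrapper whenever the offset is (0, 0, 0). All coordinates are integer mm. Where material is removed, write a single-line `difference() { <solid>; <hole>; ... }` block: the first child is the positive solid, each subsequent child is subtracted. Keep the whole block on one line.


difference() { translate([330, 435, 0]) cube([4852, 104, 2452]); translate([1096, 435, 731]) cube([1300, 104, 975]); }


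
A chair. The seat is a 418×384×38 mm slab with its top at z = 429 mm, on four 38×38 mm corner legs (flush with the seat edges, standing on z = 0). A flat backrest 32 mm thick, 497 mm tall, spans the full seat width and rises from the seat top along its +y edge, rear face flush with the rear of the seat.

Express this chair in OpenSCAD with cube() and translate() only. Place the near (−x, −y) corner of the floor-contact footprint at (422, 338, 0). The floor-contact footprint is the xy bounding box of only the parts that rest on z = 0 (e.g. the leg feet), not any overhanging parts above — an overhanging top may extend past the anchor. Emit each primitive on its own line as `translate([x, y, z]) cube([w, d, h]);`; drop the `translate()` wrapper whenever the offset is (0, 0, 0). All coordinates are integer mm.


// leg_h = 429 - 38 = 391
translate([422, 338, 391]) cube([418, 384, 38]);
translate([422, 338, 0]) cube([38, 38, 391]);
translate([802, 338, 0]) cube([38, 38, 391]);
translate([422, 684, 0]) cube([38, 38, 391]);
translate([802, 684, 0]) cube([38, 38, 391]);
translate([422, 690, 429]) cube([418, 32, 497]);


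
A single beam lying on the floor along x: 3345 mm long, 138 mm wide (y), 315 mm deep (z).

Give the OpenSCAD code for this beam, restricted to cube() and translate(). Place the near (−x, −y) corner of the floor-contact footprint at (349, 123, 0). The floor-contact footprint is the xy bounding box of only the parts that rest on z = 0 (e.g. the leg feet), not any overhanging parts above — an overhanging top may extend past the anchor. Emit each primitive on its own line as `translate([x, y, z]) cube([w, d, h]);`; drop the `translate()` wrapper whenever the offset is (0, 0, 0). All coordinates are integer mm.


translate([349, 123, 0]) cube([3345, 138, 315]);


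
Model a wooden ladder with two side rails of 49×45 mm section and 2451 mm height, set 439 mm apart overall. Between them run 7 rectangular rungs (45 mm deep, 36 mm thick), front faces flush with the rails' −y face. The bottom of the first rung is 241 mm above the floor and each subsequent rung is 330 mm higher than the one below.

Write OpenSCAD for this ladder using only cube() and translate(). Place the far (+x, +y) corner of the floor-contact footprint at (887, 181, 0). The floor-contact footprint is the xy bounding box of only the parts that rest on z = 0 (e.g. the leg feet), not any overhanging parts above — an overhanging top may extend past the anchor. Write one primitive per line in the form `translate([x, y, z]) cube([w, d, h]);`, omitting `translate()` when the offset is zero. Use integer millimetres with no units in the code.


// rung span = 439 - 2*49 = 341
// rung[k] z = 241 + k*330
translate([448, 136, 0]) cube([49, 45, 2451]);
translate([838, 136, 0]) cube([49, 45, 2451]);
translate([497, 136, 241]) cube([341, 45, 36]);
translate([497, 136, 571]) cube([341, 45, 36]);
translate([497, 136, 901]) cube([341, 45, 36]);
translate([497, 136, 1231]) cube([341, 45, 36]);
translate([497, 136, 1561]) cube([341, 45, 36]);
translate([497, 136, 1891]) cube([341, 45, 36]);
translate([497, 136, 2221]) cube([341, 45, 36]);


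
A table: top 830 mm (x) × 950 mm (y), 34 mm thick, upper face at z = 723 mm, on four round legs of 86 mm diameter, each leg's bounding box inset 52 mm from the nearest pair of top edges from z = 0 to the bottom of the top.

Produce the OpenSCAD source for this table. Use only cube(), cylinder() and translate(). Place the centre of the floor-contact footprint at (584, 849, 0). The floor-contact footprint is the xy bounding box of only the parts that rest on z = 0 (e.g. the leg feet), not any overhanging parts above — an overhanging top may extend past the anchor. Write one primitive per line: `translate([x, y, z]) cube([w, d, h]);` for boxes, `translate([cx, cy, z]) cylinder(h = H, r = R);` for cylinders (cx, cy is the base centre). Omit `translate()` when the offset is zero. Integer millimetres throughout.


translate([169, 374, 689]) cube([830, 950, 34]);
translate([264, 469, 0]) cylinder(h = 689, r = 43);
translate([904, 469, 0]) cylinder(h = 689, r = 43);
translate([264, 1229, 0]) cylinder(h = 689, r = 43);
translate([904, 1229, 0]) cylinder(h = 689, r = 43);


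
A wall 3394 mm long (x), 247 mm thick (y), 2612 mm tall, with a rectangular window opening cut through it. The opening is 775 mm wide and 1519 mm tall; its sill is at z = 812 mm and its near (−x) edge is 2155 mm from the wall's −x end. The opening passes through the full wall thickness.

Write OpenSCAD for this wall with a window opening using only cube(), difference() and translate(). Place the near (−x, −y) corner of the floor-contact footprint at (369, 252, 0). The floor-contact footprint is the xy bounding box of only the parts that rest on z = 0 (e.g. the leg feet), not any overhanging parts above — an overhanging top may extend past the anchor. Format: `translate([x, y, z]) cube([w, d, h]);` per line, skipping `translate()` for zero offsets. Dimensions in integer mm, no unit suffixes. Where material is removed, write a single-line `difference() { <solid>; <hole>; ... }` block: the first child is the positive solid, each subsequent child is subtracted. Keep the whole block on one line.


difference() { translate([369, 252, 0]) cube([3394, 247, 2612]); translate([2524, 252, 812]) cube([775, 247, 1519]); }


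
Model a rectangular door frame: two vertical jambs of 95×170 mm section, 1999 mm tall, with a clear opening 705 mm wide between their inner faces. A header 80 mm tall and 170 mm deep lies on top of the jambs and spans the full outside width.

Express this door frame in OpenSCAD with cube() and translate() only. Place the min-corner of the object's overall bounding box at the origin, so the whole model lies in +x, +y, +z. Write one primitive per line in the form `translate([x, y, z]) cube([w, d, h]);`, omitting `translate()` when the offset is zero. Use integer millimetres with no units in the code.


cube([95, 170, 1999]);
translate([800, 0, 0]) cube([95, 170, 1999]);
translate([0, 0, 1999]) cube([895, 170, 80]);


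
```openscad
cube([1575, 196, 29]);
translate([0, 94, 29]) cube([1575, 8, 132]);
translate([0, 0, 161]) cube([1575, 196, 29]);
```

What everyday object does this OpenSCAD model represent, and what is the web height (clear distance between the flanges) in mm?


An I-beam. The web height is 132 mm.

Two wide flanges with a thin centred web — an I-beam. Overall 190 mm minus two 29 mm flanges gives a web of 190 − 2·29 = 132 mm.


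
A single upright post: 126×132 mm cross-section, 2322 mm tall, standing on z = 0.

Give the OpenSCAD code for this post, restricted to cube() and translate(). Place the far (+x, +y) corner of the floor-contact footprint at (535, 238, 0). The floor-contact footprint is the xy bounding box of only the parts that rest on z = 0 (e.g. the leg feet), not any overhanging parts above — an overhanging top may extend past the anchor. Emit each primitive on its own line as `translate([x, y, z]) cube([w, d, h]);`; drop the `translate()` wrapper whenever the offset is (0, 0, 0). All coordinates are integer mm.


translate([409, 106, 0]) cube([126, 132, 2322]);


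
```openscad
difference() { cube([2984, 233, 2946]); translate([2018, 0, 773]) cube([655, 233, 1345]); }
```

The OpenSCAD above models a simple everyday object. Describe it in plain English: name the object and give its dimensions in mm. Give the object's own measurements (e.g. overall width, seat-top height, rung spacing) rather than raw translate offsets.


A wall 2984 mm long (x), 233 mm thick (y), 2946 mm tall, with a rectangular window opening cut through it. The opening is 655 mm wide and 1345 mm tall; its sill is at z = 773 mm and its near (−x) edge is 2018 mm from the wall's −x end. The opening passes through the full wall thickness.


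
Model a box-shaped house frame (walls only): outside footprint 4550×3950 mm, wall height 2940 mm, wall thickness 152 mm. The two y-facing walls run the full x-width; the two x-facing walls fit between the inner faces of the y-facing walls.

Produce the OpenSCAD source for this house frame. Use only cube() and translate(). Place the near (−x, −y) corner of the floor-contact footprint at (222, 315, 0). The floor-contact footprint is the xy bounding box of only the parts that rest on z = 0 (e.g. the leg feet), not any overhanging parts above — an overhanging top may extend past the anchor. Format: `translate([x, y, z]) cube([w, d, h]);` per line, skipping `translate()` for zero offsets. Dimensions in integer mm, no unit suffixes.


translate([222, 315, 0]) cube([4550, 152, 2940]);
translate([222, 4113, 0]) cube([4550, 152, 2940]);
translate([222, 467, 0]) cube([152, 3646, 2940]);
translate([4620, 467, 0]) cube([152, 3646, 2940]);


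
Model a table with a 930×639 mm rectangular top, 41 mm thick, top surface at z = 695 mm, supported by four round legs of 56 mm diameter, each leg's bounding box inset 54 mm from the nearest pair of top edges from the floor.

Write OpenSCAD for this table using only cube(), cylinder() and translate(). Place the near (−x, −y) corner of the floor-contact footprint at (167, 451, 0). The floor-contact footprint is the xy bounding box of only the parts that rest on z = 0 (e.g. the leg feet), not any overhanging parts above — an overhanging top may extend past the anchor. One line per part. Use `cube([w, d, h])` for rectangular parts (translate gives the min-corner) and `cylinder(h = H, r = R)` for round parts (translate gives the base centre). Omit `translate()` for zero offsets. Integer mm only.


// leg_h = 695 - 41 = 654
translate([113, 397, 654]) cube([930, 639, 41]);
translate([195, 479, 0]) cylinder(h = 654, r = 28);
translate([961, 479, 0]) cylinder(h = 654, r = 28);
translate([195, 954, 0]) cylinder(h = 654, r = 28);
translate([961, 954, 0]) cylinder(h = 654, r = 28);


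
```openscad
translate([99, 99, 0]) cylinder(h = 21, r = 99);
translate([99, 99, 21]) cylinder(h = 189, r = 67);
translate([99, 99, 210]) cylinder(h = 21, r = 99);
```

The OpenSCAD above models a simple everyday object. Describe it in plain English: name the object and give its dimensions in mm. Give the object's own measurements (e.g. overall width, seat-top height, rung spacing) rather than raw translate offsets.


A spool: two coaxial disc flanges of radius 99 mm and thickness 21 mm, joined by a core cylinder of radius 67 mm and height 189 mm. The lower flange rests on z = 0 and the three cylinders share a vertical axis.


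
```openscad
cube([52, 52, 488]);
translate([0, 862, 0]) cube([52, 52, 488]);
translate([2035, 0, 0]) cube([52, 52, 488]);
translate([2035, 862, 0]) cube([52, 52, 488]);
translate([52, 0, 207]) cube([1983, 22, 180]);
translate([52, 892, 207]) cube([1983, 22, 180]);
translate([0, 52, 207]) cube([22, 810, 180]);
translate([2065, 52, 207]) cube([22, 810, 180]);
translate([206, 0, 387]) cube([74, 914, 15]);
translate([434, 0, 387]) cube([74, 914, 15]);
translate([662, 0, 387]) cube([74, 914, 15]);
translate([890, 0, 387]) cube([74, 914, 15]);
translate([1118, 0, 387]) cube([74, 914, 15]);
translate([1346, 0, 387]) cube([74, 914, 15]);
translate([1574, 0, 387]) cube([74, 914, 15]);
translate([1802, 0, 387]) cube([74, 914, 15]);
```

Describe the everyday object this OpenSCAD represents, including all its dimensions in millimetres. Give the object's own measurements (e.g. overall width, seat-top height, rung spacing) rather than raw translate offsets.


A bed frame 2087 mm long (x) by 914 mm wide (y). Four 52×52 mm corner posts, 488 mm tall, at the corners of the footprint. Four rails of 22 mm thickness and 180 mm height run between adjacent posts with their undersides at z = 207 mm, their outer faces flush with the outside of the frame (the two x-running rails run between the posts' inner faces; the two y-running rails run between the posts' inner faces). 8 slats, each 74 mm wide (x) and 15 mm thick, lie across the top of the two x-running rails, running the full 914 mm width of the frame in y; along x they sit between the end posts with a 154 mm gap after the −x posts and between neighbouring slats, leaving 159 mm before the +x posts.


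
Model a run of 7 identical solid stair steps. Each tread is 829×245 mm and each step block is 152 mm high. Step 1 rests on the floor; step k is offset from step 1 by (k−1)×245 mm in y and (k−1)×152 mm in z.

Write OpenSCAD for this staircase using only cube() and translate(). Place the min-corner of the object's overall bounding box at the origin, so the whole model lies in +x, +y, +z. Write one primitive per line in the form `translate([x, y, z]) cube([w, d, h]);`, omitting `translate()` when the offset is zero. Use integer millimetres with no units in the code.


cube([829, 245, 152]);
translate([0, 245, 152]) cube([829, 245, 152]);
translate([0, 490, 304]) cube([829, 245, 152]);
translate([0, 735, 456]) cube([829, 245, 152]);
translate([0, 980, 608]) cube([829, 245, 152]);
translate([0, 1225, 760]) cube([829, 245, 152]);
translate([0, 1470, 912]) cube([829, 245, 152]);


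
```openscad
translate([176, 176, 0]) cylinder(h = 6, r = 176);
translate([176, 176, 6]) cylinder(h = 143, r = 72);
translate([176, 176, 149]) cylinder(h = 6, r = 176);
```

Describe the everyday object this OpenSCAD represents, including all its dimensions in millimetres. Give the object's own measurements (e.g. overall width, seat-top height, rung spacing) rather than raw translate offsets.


A spool: two coaxial disc flanges of radius 176 mm and thickness 6 mm, joined by a core cylinder of radius 72 mm and height 143 mm. The lower flange rests on z = 0 and the three cylinders share a vertical axis.


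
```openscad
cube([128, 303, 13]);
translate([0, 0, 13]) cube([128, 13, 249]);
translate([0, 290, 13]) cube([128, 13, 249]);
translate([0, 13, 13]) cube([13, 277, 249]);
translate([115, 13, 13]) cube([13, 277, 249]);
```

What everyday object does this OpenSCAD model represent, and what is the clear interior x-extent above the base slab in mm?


An open box. The internal width is 102 mm.

A 128×303 base slab with four walls standing on it — an open box. The base is 128 mm wide and the walls are 13 mm thick, so the internal width is 128 − 2 × 13 = 102 mm.


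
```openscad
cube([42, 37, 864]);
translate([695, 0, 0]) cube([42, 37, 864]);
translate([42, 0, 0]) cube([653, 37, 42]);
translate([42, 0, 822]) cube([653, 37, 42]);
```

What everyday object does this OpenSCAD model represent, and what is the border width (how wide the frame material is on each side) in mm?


A picture frame. The border width is 42 mm.

Four thin pieces enclosing a rectangular opening — a picture frame. The two full-height stiles are 864 mm tall; the top rail sits at z = 822 and is 42 mm tall, so the border above the opening is 864 − 822 = 42 mm, matching the stile x-width.


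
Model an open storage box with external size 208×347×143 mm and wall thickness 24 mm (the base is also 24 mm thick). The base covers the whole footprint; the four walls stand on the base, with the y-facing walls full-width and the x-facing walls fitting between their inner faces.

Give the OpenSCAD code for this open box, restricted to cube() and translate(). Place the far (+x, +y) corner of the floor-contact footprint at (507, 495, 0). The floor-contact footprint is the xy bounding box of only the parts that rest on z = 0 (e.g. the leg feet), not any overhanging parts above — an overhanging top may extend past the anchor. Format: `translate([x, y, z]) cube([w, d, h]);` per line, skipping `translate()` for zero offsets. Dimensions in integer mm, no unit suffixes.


translate([299, 148, 0]) cube([208, 347, 24]);
translate([299, 148, 24]) cube([208, 24, 119]);
translate([299, 471, 24]) cube([208, 24, 119]);
translate([299, 172, 24]) cube([24, 299, 119]);
translate([483, 172, 24]) cube([24, 299, 119]);
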